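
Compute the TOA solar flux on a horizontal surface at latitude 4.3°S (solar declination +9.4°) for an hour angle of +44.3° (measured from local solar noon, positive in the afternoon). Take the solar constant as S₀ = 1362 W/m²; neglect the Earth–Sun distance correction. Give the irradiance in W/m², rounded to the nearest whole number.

cos θ_z = sin(-4.3°) sin(9.4°) + cos(-4.3°) cos(9.4°) cos(44.30°) = -0.0122 + 0.7041 = 0.6919.
Top-of-atmosphere irradiance = S₀ cos θ_z = 1362 × 0.6919 = 942.37 W/m².

942 W/m²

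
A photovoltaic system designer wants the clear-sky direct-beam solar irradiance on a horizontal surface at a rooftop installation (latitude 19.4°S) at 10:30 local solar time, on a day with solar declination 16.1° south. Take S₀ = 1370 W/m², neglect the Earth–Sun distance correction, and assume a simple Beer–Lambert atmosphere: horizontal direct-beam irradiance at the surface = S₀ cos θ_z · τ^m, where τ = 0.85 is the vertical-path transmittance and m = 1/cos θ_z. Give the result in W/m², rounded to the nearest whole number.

1069 W/m²

Hour angle H = 15° × (10.5 − 12) = -22.50°.
With φ = -19.4°, δ = -16.1°, H = -22.50°: sin φ sin δ = 0.0921, cos φ cos δ cos H = 0.8372, so cos θ_z = 0.9293.
Air mass m = 1/cos θ_z = 1/0.9293 = 1.076; τ^m = 0.85^1.076 = 0.8396.
Surface direct beam = 1370 × 0.9293 × 0.8396 = 1068.93 W/m².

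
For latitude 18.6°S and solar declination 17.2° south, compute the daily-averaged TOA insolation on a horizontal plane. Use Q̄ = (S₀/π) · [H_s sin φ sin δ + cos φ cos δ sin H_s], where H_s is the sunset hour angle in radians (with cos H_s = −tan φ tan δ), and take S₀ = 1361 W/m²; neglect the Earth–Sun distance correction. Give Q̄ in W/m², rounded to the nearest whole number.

The sunset hour angle satisfies cos H_s = −tan φ tan δ = -0.1042, giving H_s = 95.98°. In radians, H_s = 1.6752.
H_s sin φ sin δ = 1.6752 × -0.3190 × -0.2957 = 0.1580.
cos φ cos δ sin H_s = 0.9478 × 0.9553 × 0.9946 = 0.9005.
Q̄ = (1361/π) × (0.1580 + 0.9005) = 433.22 × 1.0585 = 458.56 W/m².

459 W/m²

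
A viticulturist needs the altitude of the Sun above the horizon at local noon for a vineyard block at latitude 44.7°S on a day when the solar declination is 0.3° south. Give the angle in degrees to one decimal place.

At local solar noon the hour angle is zero, so the elevation is 90° − |φ − δ| = 90° − |-44.7° − (-0.3°)| = 90° − 44.4° = 45.6°.

45.6°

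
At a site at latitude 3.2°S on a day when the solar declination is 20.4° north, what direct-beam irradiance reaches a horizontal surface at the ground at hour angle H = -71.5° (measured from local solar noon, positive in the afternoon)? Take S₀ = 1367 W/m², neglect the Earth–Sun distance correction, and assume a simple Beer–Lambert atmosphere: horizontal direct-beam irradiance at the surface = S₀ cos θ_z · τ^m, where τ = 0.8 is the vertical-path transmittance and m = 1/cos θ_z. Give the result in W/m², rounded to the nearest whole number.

170 W/m²

cos θ_z = sin φ sin δ + cos φ cos δ cos H = (-0.0558)(0.3486) + (0.9984)(0.9373)(0.3173) = 0.2775.
Air mass m = 1/cos θ_z = 1/0.2775 = 3.604; τ^m = 0.8^3.604 = 0.4474.
Surface direct beam = 1367 × 0.2775 × 0.4474 = 169.72 W/m².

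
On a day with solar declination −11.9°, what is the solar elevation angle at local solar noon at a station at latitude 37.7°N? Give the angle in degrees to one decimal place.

At local solar noon the hour angle is zero, so the elevation is 90° − |φ − δ| = 90° − |37.7° − (-11.9°)| = 90° − 49.6° = 40.4°.

40.4°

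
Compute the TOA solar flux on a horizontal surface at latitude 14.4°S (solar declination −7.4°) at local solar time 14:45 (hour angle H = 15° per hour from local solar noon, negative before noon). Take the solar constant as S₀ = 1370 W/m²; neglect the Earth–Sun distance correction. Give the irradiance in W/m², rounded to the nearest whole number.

Hour angle H = 15° × (14.75 − 12) = 41.25°.
cos θ_z = sin(-14.4°) sin(-7.4°) + cos(-14.4°) cos(-7.4°) cos(41.25°) = 0.0320 + 0.7222 = 0.7542.
Top-of-atmosphere irradiance = S₀ cos θ_z = 1370 × 0.7542 = 1033.25 W/m².

1033 W/m²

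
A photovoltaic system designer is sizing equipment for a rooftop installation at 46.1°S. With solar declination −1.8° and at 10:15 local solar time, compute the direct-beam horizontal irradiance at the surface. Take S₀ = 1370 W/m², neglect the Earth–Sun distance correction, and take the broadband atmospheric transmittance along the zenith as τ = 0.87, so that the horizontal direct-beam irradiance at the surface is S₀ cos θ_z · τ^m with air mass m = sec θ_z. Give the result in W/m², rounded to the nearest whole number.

Hour angle H = 15° × (10.25 − 12) = -26.25°.
cos θ_z = sin(-46.1°) sin(-1.8°) + cos(-46.1°) cos(-1.8°) cos(-26.25°) = 0.0226 + 0.6216 = 0.6442.
Air mass m = 1/cos θ_z = 1/0.6442 = 1.552; τ^m = 0.87^1.552 = 0.8056.
Surface direct beam = 1370 × 0.6442 × 0.8056 = 710.99 W/m².

711 W/m²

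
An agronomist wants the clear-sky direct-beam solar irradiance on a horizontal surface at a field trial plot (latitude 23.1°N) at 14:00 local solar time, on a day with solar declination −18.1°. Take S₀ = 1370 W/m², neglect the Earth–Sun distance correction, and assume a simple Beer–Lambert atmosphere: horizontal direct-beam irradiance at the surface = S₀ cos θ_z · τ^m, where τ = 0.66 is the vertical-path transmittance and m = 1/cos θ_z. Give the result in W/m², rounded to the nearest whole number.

Hour angle H = 15° × (14 − 12) = 30.00°.
cos θ_z = sin(23.1°) sin(-18.1°) + cos(23.1°) cos(-18.1°) cos(30.00°) = -0.1219 + 0.7572 = 0.6353.
Air mass m = 1/cos θ_z = 1/0.6353 = 1.574; τ^m = 0.66^1.574 = 0.5200.
Surface direct beam = 1370 × 0.6353 × 0.5200 = 452.59 W/m².

453 W/m²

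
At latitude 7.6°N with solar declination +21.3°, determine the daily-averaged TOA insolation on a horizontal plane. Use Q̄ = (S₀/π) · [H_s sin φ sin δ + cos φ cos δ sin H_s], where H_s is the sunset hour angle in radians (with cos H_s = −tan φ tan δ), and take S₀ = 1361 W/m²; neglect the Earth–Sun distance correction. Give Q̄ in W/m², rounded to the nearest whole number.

−tan φ tan δ = −(0.1334)(0.3899) = -0.0520; H_s = arccos(-0.0520) = 92.98°. In radians, H_s = 1.6228.
H_s sin φ sin δ = 1.6228 × 0.1323 × 0.3633 = 0.0780.
cos φ cos δ sin H_s = 0.9912 × 0.9317 × 0.9986 = 0.9222.
Q̄ = (1361/π) × (0.0780 + 0.9222) = 433.22 × 1.0002 = 433.31 W/m².

433 W/m²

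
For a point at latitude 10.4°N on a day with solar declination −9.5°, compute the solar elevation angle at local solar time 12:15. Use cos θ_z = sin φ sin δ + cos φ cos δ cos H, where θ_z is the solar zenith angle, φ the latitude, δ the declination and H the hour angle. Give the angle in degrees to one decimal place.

69.8°

Hour angle H = 15° × (12.25 − 12) = 3.75°.
cos θ_z = sin φ sin δ + cos φ cos δ cos H = (0.1805)(-0.1650) + (0.9836)(0.9863)(0.9979) = 0.9383.
θ_z = arccos(0.9383) = 20.23°, so the elevation is 90° − 20.23° = 69.77°.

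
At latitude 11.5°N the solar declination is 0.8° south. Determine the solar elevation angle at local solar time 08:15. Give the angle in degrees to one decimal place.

32.8°

Hour angle H = 15° × (8.25 − 12) = -56.25°.
With φ = 11.5°, δ = -0.8°, H = -56.25°: sin φ sin δ = -0.0028, cos φ cos δ cos H = 0.5444, so cos θ_z = 0.5416.
θ_z = arccos(0.5416) = 57.21°, so the elevation is 90° − 57.21° = 32.79°.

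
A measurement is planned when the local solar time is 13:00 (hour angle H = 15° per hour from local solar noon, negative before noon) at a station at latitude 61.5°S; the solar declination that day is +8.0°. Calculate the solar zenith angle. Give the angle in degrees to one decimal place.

Hour angle H = 15° × (13 − 12) = 15.00°.
With φ = -61.5°, δ = 8.0°, H = 15.00°: sin φ sin δ = -0.1223, cos φ cos δ cos H = 0.4564, so cos θ_z = 0.3341.
θ_z = arccos(0.3341) = 70.48°.

70.5°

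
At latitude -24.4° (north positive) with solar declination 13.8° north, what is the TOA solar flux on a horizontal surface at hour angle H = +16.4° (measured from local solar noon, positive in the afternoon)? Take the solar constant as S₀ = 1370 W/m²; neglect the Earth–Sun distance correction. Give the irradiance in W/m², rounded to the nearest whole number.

1027 W/m²

cos θ_z = sin(-24.4°) sin(13.8°) + cos(-24.4°) cos(13.8°) cos(16.40°) = -0.0985 + 0.8484 = 0.7499.
Top-of-atmosphere irradiance = S₀ cos θ_z = 1370 × 0.7499 = 1027.36 W/m².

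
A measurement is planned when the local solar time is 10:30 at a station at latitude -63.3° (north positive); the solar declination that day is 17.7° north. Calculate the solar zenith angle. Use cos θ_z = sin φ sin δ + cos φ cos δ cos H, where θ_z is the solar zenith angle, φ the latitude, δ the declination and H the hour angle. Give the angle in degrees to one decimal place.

Hour angle H = 15° × (10.5 − 12) = -22.50°.
cos θ_z = sin φ sin δ + cos φ cos δ cos H = (-0.8934)(0.3040) + (0.4493)(0.9527)(0.9239) = 0.1239.
θ_z = arccos(0.1239) = 82.88°.

82.9°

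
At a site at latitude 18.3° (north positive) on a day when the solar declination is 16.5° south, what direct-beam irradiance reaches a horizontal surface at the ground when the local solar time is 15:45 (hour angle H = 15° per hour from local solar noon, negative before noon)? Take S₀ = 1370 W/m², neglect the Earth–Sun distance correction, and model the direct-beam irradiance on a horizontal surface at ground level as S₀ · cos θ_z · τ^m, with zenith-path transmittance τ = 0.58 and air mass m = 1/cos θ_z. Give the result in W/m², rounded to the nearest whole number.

Hour angle H = 15° × (15.75 − 12) = 56.25°.
With φ = 18.3°, δ = -16.5°, H = 56.25°: sin φ sin δ = -0.0892, cos φ cos δ cos H = 0.5058, so cos θ_z = 0.4166.
Air mass m = 1/cos θ_z = 1/0.4166 = 2.400; τ^m = 0.58^2.400 = 0.2705.
Surface direct beam = 1370 × 0.4166 × 0.2705 = 154.39 W/m².

154 W/m²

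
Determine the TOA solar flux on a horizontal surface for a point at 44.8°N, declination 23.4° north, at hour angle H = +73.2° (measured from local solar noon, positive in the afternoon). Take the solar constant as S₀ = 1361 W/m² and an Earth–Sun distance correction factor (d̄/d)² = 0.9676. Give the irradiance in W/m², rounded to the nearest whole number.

cos θ_z = sin(44.8°) sin(23.4°) + cos(44.8°) cos(23.4°) cos(73.20°) = 0.2798 + 0.1882 = 0.4680.
Top-of-atmosphere irradiance = S₀ (d̄/d)² cos θ_z = 1361 × 0.9676 × 0.4680 = 616.31 W/m².

616 W/m²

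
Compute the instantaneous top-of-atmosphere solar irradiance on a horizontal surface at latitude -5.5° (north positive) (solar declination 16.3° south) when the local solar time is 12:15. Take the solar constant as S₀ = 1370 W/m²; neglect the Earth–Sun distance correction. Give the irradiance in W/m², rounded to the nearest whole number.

Hour angle H = 15° × (12.25 − 12) = 3.75°.
cos θ_z = sin(-5.5°) sin(-16.3°) + cos(-5.5°) cos(-16.3°) cos(3.75°) = 0.0269 + 0.9533 = 0.9802.
Top-of-atmosphere irradiance = S₀ cos θ_z = 1370 × 0.9802 = 1342.87 W/m².

1343 W/m²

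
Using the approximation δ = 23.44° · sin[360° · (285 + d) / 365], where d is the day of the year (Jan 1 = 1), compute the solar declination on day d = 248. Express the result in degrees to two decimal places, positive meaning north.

+5.79°

360 × (285 + 248) / 365 = 525.699°; sin(525.699°) = 0.2470.
δ = 23.44 × 0.2470 = 5.790° ≈ +5.79°.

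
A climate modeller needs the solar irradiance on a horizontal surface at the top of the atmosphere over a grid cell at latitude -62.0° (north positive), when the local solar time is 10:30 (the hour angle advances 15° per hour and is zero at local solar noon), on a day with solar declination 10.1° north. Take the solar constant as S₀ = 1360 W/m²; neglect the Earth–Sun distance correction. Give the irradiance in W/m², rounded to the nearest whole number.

370 W/m²

Hour angle H = 15° × (10.5 − 12) = -22.50°.
cos θ_z = sin(-62.0°) sin(10.1°) + cos(-62.0°) cos(10.1°) cos(-22.50°) = -0.1548 + 0.4270 = 0.2722.
Top-of-atmosphere irradiance = S₀ cos θ_z = 1360 × 0.2722 = 370.19 W/m².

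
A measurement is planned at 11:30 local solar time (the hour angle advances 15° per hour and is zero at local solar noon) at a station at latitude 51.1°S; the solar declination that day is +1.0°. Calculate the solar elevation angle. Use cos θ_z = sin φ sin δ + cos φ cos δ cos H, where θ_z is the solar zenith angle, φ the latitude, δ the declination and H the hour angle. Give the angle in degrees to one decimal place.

37.5°

Hour angle H = 15° × (11.5 − 12) = -7.50°.
cos θ_z = sin φ sin δ + cos φ cos δ cos H = (-0.7782)(0.0175) + (0.6280)(0.9998)(0.9914) = 0.6089.
θ_z = arccos(0.6089) = 52.49°, so the elevation is 90° − 52.49° = 37.51°.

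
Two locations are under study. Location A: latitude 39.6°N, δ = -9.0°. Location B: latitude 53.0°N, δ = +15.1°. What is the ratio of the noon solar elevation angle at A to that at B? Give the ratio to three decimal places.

0.795

A: 90° − |39.6 − (-9.0)| = 41.40°.
B: 90° − |53.0 − (15.1)| = 52.10°.
Ratio A/B = 41.4000 / 52.1000 = 0.7946.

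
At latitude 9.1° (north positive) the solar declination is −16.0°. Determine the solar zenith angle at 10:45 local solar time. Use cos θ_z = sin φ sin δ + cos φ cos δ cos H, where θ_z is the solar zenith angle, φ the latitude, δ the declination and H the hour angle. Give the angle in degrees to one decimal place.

31.2°

Hour angle H = 15° × (10.75 − 12) = -18.75°.
cos θ_z = sin φ sin δ + cos φ cos δ cos H = (0.1582)(-0.2756) + (0.9874)(0.9613)(0.9469) = 0.8552.
θ_z = arccos(0.8552) = 31.22°.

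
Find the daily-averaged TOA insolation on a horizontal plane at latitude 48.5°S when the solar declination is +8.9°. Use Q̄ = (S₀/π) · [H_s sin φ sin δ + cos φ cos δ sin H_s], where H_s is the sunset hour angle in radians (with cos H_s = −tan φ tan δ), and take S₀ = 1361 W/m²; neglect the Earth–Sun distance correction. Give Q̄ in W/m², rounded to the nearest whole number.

209 W/m²

cos H_s = −tan(-48.5°) · tan(8.9°) = 0.1770, so H_s = arccos(0.1770) = 79.80°. In radians, H_s = 1.3928.
H_s sin φ sin δ = 1.3928 × -0.7490 × 0.1547 = -0.1614.
cos φ cos δ sin H_s = 0.6626 × 0.9880 × 0.9842 = 0.6443.
Q̄ = (1361/π) × (-0.1614 + 0.6443) = 433.22 × 0.4829 = 209.20 W/m².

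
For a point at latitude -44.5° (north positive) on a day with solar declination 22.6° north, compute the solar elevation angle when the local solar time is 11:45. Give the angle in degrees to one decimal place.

Hour angle H = 15° × (11.75 − 12) = -3.75°.
cos θ_z = sin(-44.5°) sin(22.6°) + cos(-44.5°) cos(22.6°) cos(-3.75°) = -0.2694 + 0.6571 = 0.3877.
θ_z = arccos(0.3877) = 67.19°, so the elevation is 90° − 67.19° = 22.81°.

22.8°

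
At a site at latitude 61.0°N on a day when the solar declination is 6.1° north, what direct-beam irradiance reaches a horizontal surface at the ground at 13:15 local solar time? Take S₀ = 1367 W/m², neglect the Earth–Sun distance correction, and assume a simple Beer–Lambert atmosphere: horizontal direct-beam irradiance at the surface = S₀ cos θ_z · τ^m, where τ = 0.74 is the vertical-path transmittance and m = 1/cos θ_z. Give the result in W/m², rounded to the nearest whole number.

Hour angle H = 15° × (13.25 − 12) = 18.75°.
With φ = 61.0°, δ = 6.1°, H = 18.75°: sin φ sin δ = 0.0929, cos φ cos δ cos H = 0.4565, so cos θ_z = 0.5494.
Air mass m = 1/cos θ_z = 1/0.5494 = 1.820; τ^m = 0.74^1.820 = 0.5781.
Surface direct beam = 1367 × 0.5494 × 0.5781 = 434.17 W/m².

434 W/m²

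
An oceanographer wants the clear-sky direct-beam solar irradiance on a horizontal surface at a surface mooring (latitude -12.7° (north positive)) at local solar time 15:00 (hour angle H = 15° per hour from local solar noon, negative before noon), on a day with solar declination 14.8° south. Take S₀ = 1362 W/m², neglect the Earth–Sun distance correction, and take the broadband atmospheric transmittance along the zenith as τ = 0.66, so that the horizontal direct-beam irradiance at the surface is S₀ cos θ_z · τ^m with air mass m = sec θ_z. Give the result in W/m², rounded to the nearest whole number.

554 W/m²

Hour angle H = 15° × (15 − 12) = 45.00°.
With φ = -12.7°, δ = -14.8°, H = 45.00°: sin φ sin δ = 0.0562, cos φ cos δ cos H = 0.6669, so cos θ_z = 0.7231.
Air mass m = 1/cos θ_z = 1/0.7231 = 1.383; τ^m = 0.66^1.383 = 0.5629.
Surface direct beam = 1362 × 0.7231 × 0.5629 = 554.38 W/m².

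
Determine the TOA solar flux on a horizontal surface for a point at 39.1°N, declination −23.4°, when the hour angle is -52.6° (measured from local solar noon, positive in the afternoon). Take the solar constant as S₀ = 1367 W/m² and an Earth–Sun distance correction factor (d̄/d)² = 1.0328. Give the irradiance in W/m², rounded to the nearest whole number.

257 W/m²

With φ = 39.1°, δ = -23.4°, H = -52.60°: sin φ sin δ = -0.2505, cos φ cos δ cos H = 0.4326, so cos θ_z = 0.1821.
Top-of-atmosphere irradiance = S₀ (d̄/d)² cos θ_z = 1367 × 1.0328 × 0.1821 = 257.10 W/m².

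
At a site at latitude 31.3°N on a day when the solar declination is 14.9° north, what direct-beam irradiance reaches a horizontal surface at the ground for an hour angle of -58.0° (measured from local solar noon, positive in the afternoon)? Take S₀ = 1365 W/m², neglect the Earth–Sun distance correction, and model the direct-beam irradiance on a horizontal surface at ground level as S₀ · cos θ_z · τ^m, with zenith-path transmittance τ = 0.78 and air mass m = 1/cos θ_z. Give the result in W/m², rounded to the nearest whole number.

With φ = 31.3°, δ = 14.9°, H = -58.00°: sin φ sin δ = 0.1336, cos φ cos δ cos H = 0.4376, so cos θ_z = 0.5712.
Air mass m = 1/cos θ_z = 1/0.5712 = 1.751; τ^m = 0.78^1.751 = 0.6472.
Surface direct beam = 1365 × 0.5712 × 0.6472 = 504.61 W/m².

505 W/m²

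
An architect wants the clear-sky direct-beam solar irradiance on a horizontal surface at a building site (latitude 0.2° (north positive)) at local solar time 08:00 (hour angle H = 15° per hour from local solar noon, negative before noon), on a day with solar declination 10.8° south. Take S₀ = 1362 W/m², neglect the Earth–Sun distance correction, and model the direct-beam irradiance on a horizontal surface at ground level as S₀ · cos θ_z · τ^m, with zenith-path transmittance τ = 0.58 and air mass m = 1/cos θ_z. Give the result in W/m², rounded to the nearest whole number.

Hour angle H = 15° × (8 − 12) = -60.00°.
cos θ_z = sin φ sin δ + cos φ cos δ cos H = (0.0035)(-0.1874) + (1.0000)(0.9823)(0.5000) = 0.4905.
Air mass m = 1/cos θ_z = 1/0.4905 = 2.039; τ^m = 0.58^2.039 = 0.3293.
Surface direct beam = 1362 × 0.4905 × 0.3293 = 219.99 W/m².

220 W/m²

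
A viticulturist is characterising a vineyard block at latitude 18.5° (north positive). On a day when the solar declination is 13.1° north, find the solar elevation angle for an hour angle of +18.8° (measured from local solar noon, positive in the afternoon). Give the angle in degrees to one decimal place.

71.1°

cos θ_z = sin φ sin δ + cos φ cos δ cos H = (0.3173)(0.2267) + (0.9483)(0.9740)(0.9466) = 0.9463.
θ_z = arccos(0.9463) = 18.86°, so the elevation is 90° − 18.86° = 71.14°.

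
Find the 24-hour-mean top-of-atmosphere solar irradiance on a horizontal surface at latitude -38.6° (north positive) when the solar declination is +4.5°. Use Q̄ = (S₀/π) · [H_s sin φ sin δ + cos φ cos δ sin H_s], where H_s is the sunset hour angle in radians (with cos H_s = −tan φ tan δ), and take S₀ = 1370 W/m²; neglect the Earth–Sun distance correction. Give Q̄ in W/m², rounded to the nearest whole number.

The sunset hour angle satisfies cos H_s = −tan φ tan δ = 0.0628, giving H_s = 86.40°. In radians, H_s = 1.5080.
H_s sin φ sin δ = 1.5080 × -0.6239 × 0.0785 = -0.0739.
cos φ cos δ sin H_s = 0.7815 × 0.9969 × 0.9980 = 0.7775.
Q̄ = (1370/π) × (-0.0739 + 0.7775) = 436.08 × 0.7036 = 306.83 W/m².

307 W/m²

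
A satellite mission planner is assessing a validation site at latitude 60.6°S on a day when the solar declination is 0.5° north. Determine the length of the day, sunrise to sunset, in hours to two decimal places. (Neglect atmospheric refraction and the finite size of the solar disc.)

11.88 hours

cos H_s = −tan(-60.6°) · tan(0.5°) = 0.0155, so H_s = arccos(0.0155) = 89.11°.
Day length = 2 H_s / 15° h⁻¹ = 178.22° / 15 = 11.881 h.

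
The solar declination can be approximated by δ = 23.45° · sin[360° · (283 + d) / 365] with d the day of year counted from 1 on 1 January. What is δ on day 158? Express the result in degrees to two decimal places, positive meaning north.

360 × (283 + 158) / 365 = 434.959°; sin(434.959°) = 0.9657.
δ = 23.45 × 0.9657 = 22.646° ≈ +22.65°.

+22.65°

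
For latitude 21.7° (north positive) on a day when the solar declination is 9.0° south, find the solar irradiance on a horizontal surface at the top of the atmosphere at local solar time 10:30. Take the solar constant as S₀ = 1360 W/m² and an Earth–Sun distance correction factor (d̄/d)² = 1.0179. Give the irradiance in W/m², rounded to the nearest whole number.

1094 W/m²

Hour angle H = 15° × (10.5 − 12) = -22.50°.
With φ = 21.7°, δ = -9.0°, H = -22.50°: sin φ sin δ = -0.0578, cos φ cos δ cos H = 0.8478, so cos θ_z = 0.7900.
Top-of-atmosphere irradiance = S₀ (d̄/d)² cos θ_z = 1360 × 1.0179 × 0.7900 = 1093.63 W/m².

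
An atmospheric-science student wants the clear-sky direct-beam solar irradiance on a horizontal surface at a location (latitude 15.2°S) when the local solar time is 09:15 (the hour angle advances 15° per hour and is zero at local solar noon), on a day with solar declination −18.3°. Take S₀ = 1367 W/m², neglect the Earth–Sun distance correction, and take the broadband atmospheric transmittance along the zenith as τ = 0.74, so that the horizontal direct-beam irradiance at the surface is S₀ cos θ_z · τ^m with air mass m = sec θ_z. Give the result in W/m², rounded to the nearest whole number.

Hour angle H = 15° × (9.25 − 12) = -41.25°.
cos θ_z = sin φ sin δ + cos φ cos δ cos H = (-0.2622)(-0.3140) + (0.9650)(0.9494)(0.7518) = 0.7711.
Air mass m = 1/cos θ_z = 1/0.7711 = 1.297; τ^m = 0.74^1.297 = 0.6767.
Surface direct beam = 1367 × 0.7711 × 0.6767 = 713.31 W/m².

713 W/m²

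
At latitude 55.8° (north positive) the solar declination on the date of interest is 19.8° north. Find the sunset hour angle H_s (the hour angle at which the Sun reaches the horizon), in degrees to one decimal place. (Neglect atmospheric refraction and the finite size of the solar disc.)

122.0°

−tan φ tan δ = −(1.4715)(0.3600) = -0.5297; H_s = arccos(-0.5297) = 121.99°.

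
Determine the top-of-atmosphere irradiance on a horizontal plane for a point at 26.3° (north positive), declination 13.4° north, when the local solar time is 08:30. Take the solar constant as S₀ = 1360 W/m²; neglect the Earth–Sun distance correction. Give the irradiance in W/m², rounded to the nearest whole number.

862 W/m²

Hour angle H = 15° × (8.5 − 12) = -52.50°.
With φ = 26.3°, δ = 13.4°, H = -52.50°: sin φ sin δ = 0.1027, cos φ cos δ cos H = 0.5309, so cos θ_z = 0.6336.
Top-of-atmosphere irradiance = S₀ cos θ_z = 1360 × 0.6336 = 861.70 W/m².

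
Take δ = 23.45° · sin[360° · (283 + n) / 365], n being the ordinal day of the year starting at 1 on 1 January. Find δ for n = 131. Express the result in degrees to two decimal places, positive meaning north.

+17.52°

360 × (283 + 131) / 365 = 408.329°; sin(408.329°) = 0.7470.
δ = 23.45 × 0.7470 = 17.517° ≈ +17.52°.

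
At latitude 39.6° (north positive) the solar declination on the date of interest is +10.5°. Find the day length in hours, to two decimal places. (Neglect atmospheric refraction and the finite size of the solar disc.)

13.18 hours

The sunset hour angle satisfies cos H_s = −tan φ tan δ = -0.1533, giving H_s = 98.82°.
Day length = 2 H_s / 15° h⁻¹ = 197.64° / 15 = 13.176 h.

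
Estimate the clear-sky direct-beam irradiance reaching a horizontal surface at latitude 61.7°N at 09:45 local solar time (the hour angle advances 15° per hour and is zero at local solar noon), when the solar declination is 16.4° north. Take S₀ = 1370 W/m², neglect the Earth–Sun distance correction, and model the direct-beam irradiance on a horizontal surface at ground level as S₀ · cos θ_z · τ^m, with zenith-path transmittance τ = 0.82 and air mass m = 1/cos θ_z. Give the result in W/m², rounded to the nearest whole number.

Hour angle H = 15° × (9.75 − 12) = -33.75°.
With φ = 61.7°, δ = 16.4°, H = -33.75°: sin φ sin δ = 0.2486, cos φ cos δ cos H = 0.3782, so cos θ_z = 0.6268.
Air mass m = 1/cos θ_z = 1/0.6268 = 1.595; τ^m = 0.82^1.595 = 0.7287.
Surface direct beam = 1370 × 0.6268 × 0.7287 = 625.75 W/m².

626 W/m²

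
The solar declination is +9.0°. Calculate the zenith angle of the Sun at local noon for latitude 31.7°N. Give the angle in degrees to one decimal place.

22.7°

At local solar noon the hour angle is zero, so the zenith angle is |φ − δ| = |31.7° − (9.0°)| = 22.7°.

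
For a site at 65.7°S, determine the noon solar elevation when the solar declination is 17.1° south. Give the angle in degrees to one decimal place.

At local solar noon the hour angle is zero, so the elevation is 90° − |φ − δ| = 90° − |-65.7° − (-17.1°)| = 90° − 48.6° = 41.4°.

41.4°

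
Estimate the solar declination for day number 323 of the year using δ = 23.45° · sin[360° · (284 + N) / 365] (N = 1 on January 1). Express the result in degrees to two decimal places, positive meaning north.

-20.03°

360 × (284 + 323) / 365 = 598.685°; sin(598.685°) = -0.8543.
δ = 23.45 × -0.8543 = -20.033° ≈ -20.03°.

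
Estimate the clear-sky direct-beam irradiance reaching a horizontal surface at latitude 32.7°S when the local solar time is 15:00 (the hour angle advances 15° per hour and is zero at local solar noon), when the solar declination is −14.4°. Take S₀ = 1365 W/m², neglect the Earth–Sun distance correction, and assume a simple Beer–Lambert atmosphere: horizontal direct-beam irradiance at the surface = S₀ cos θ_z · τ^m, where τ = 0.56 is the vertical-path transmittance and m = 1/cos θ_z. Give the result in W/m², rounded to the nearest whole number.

429 W/m²

Hour angle H = 15° × (15 − 12) = 45.00°.
cos θ_z = sin(-32.7°) sin(-14.4°) + cos(-32.7°) cos(-14.4°) cos(45.00°) = 0.1344 + 0.5763 = 0.7107.
Air mass m = 1/cos θ_z = 1/0.7107 = 1.407; τ^m = 0.56^1.407 = 0.4423.
Surface direct beam = 1365 × 0.7107 × 0.4423 = 429.08 W/m².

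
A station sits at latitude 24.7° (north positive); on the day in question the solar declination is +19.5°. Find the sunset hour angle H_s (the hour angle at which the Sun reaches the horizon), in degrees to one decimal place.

cos H_s = −tan(24.7°) · tan(19.5°) = -0.1629, so H_s = arccos(-0.1629) = 99.38°.

99.4°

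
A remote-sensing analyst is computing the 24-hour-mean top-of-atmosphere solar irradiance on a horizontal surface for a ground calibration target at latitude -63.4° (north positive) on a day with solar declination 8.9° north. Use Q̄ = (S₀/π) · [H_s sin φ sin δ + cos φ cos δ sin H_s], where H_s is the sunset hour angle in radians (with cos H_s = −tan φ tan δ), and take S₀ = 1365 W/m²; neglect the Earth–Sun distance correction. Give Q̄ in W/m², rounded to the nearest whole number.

107 W/m²

cos H_s = −tan(-63.4°) · tan(8.9°) = 0.3127, so H_s = arccos(0.3127) = 71.78°. In radians, H_s = 1.2528.
H_s sin φ sin δ = 1.2528 × -0.8942 × 0.1547 = -0.1733.
cos φ cos δ sin H_s = 0.4478 × 0.9880 × 0.9499 = 0.4203.
Q̄ = (1365/π) × (-0.1733 + 0.4203) = 434.49 × 0.2470 = 107.32 W/m².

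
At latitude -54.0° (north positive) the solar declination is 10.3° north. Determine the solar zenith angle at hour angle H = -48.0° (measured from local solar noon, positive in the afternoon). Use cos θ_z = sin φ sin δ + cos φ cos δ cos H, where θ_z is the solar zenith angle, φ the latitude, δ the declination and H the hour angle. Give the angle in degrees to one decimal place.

With φ = -54.0°, δ = 10.3°, H = -48.00°: sin φ sin δ = -0.1447, cos φ cos δ cos H = 0.3870, so cos θ_z = 0.2423.
θ_z = arccos(0.2423) = 75.98°.

76.0°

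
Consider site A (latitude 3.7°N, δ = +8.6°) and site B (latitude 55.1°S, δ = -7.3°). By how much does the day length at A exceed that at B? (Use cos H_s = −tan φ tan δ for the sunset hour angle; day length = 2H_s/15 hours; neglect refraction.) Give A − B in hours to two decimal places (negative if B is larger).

-1.34 h

A: H_s = arccos(−tan 3.7° · tan 8.6°) = 90.56°, so 2H_s/15 = 12.0747 h.
B: H_s = arccos(−tan -55.1° · tan -7.3°) = 100.58°, so 2H_s/15 = 13.4107 h.
A − B = 12.0747 − 13.4107 = -1.3360 h.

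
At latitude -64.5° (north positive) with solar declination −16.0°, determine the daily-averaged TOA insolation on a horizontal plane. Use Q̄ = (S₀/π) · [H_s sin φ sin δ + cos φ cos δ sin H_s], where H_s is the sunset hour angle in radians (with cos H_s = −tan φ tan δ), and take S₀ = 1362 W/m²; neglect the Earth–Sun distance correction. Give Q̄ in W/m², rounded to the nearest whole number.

The sunset hour angle satisfies cos H_s = −tan φ tan δ = -0.6012, giving H_s = 126.96°. In radians, H_s = 2.2159.
H_s sin φ sin δ = 2.2159 × -0.9026 × -0.2756 = 0.5512.
cos φ cos δ sin H_s = 0.4305 × 0.9613 × 0.7990 = 0.3307.
Q̄ = (1362/π) × (0.5512 + 0.3307) = 433.54 × 0.8819 = 382.34 W/m².

382 W/m²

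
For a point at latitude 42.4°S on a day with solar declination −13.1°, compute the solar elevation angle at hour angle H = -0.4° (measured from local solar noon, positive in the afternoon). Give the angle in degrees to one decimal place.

cos θ_z = sin(-42.4°) sin(-13.1°) + cos(-42.4°) cos(-13.1°) cos(-0.40°) = 0.1528 + 0.7192 = 0.8720.
θ_z = arccos(0.8720) = 29.31°, so the elevation is 90° − 29.31° = 60.69°.

60.7°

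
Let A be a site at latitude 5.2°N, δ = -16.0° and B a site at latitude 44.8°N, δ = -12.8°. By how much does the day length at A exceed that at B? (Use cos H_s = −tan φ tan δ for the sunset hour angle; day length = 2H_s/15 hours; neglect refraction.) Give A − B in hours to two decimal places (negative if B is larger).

+1.54 h

A: H_s = arccos(−tan 5.2° · tan -16.0°) = 88.50°, so 2H_s/15 = 11.8000 h.
B: H_s = arccos(−tan 44.8° · tan -12.8°) = 76.96°, so 2H_s/15 = 10.2613 h.
A − B = 11.8000 − 10.2613 = 1.5387 h.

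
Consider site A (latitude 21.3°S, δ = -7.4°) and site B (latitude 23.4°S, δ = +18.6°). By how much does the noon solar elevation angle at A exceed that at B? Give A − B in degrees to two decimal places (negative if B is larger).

A: 90° − |-21.3 − (-7.4)| = 76.10°.
B: 90° − |-23.4 − (18.6)| = 48.00°.
A − B = 76.10 − 48.00 = 28.10°.

+28.10°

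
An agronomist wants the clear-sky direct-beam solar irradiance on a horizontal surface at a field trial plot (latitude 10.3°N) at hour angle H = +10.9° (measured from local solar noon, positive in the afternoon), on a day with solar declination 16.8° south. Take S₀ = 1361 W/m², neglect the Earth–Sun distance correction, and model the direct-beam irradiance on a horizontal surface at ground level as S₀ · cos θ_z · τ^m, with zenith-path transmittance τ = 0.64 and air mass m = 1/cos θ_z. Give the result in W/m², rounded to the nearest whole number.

cos θ_z = sin φ sin δ + cos φ cos δ cos H = (0.1788)(-0.2890) + (0.9839)(0.9573)(0.9820) = 0.8733.
Air mass m = 1/cos θ_z = 1/0.8733 = 1.145; τ^m = 0.64^1.145 = 0.5999.
Surface direct beam = 1361 × 0.8733 × 0.5999 = 713.02 W/m².

713 W/m²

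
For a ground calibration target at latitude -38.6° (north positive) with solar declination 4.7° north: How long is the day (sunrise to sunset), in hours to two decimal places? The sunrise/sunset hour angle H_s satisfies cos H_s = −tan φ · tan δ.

11.50 hours

cos H_s = −tan(-38.6°) · tan(4.7°) = 0.0656, so H_s = arccos(0.0656) = 86.24°.
Day length = 2 H_s / 15° h⁻¹ = 172.48° / 15 = 11.499 h.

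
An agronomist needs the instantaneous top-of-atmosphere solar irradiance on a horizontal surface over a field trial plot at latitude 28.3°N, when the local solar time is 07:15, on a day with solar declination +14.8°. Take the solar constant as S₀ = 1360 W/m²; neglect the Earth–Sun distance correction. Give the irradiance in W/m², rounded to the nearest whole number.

537 W/m²

Hour angle H = 15° × (7.25 − 12) = -71.25°.
cos θ_z = sin(28.3°) sin(14.8°) + cos(28.3°) cos(14.8°) cos(-71.25°) = 0.1211 + 0.2736 = 0.3947.
Top-of-atmosphere irradiance = S₀ cos θ_z = 1360 × 0.3947 = 536.79 W/m².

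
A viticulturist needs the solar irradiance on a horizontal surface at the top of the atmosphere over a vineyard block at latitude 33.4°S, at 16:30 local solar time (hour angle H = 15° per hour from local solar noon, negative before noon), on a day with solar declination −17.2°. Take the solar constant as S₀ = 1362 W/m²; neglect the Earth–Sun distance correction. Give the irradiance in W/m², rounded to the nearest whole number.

637 W/m²

Hour angle H = 15° × (16.5 − 12) = 67.50°.
cos θ_z = sin φ sin δ + cos φ cos δ cos H = (-0.5505)(-0.2957) + (0.8348)(0.9553)(0.3827) = 0.4680.
Top-of-atmosphere irradiance = S₀ cos θ_z = 1362 × 0.4680 = 637.42 W/m².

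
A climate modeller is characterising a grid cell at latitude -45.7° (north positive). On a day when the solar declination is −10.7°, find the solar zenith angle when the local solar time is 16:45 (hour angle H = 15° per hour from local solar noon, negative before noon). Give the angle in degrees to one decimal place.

Hour angle H = 15° × (16.75 − 12) = 71.25°.
cos θ_z = sin(-45.7°) sin(-10.7°) + cos(-45.7°) cos(-10.7°) cos(71.25°) = 0.1329 + 0.2206 = 0.3535.
θ_z = arccos(0.3535) = 69.30°.

69.3°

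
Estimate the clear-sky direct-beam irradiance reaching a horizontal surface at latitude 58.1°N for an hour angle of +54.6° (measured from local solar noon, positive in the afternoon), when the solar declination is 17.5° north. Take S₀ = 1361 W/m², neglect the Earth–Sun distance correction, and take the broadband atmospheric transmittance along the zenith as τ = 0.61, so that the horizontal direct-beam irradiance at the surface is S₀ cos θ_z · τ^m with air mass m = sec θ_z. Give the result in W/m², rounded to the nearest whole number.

302 W/m²

With φ = 58.1°, δ = 17.5°, H = 54.60°: sin φ sin δ = 0.2553, cos φ cos δ cos H = 0.2919, so cos θ_z = 0.5472.
Air mass m = 1/cos θ_z = 1/0.5472 = 1.827; τ^m = 0.61^1.827 = 0.4053.
Surface direct beam = 1361 × 0.5472 × 0.4053 = 301.84 W/m².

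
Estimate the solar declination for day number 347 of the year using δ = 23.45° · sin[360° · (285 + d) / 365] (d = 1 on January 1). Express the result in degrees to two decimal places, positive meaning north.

-23.29°

360 × (285 + 347) / 365 = 623.342°; sin(623.342°) = -0.9933.
δ = 23.45 × -0.9933 = -23.293° ≈ -23.29°.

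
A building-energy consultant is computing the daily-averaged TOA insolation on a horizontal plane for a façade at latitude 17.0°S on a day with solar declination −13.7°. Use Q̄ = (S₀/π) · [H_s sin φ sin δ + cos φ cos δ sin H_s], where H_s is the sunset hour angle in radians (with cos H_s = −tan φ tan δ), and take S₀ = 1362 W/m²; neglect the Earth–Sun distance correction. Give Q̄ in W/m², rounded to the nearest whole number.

451 W/m²

The sunset hour angle satisfies cos H_s = −tan φ tan δ = -0.0745, giving H_s = 94.27°. In radians, H_s = 1.6453.
H_s sin φ sin δ = 1.6453 × -0.2924 × -0.2368 = 0.1139.
cos φ cos δ sin H_s = 0.9563 × 0.9715 × 0.9972 = 0.9264.
Q̄ = (1362/π) × (0.1139 + 0.9264) = 433.54 × 1.0403 = 451.01 W/m².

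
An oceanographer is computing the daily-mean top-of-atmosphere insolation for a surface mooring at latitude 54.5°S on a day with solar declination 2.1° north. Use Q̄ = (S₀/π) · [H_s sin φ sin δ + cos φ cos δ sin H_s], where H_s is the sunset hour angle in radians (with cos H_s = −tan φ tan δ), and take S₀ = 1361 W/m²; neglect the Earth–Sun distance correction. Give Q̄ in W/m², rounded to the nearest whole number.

231 W/m²

cos H_s = −tan(-54.5°) · tan(2.1°) = 0.0514, so H_s = arccos(0.0514) = 87.05°. In radians, H_s = 1.5193.
H_s sin φ sin δ = 1.5193 × -0.8141 × 0.0366 = -0.0453.
cos φ cos δ sin H_s = 0.5807 × 0.9993 × 0.9987 = 0.5795.
Q̄ = (1361/π) × (-0.0453 + 0.5795) = 433.22 × 0.5342 = 231.43 W/m².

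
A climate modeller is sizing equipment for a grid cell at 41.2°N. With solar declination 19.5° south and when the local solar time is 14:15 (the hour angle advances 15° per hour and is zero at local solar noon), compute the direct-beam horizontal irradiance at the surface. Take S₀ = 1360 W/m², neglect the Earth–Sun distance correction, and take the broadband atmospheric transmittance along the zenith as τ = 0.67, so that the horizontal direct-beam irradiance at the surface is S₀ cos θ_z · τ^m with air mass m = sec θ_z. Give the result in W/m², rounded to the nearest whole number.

170 W/m²

Hour angle H = 15° × (14.25 − 12) = 33.75°.
With φ = 41.2°, δ = -19.5°, H = 33.75°: sin φ sin δ = -0.2199, cos φ cos δ cos H = 0.5897, so cos θ_z = 0.3698.
Air mass m = 1/cos θ_z = 1/0.3698 = 2.704; τ^m = 0.67^2.704 = 0.3386.
Surface direct beam = 1360 × 0.3698 × 0.3386 = 170.29 W/m².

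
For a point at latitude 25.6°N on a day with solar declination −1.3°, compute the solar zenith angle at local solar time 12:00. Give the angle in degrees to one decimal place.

Hour angle H = 15° × (12 − 12) = 0.00°.
cos θ_z = sin φ sin δ + cos φ cos δ cos H = (0.4321)(-0.0227) + (0.9018)(0.9997)(1.0000) = 0.8917.
θ_z = arccos(0.8917) = 26.91°.

26.9°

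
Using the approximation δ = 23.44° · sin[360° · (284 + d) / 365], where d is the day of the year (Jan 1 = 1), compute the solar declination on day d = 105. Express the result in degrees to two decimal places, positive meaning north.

+9.41°

360 × (284 + 105) / 365 = 383.671°; sin(383.671°) = 0.4015.
δ = 23.44 × 0.4015 = 9.411° ≈ +9.41°.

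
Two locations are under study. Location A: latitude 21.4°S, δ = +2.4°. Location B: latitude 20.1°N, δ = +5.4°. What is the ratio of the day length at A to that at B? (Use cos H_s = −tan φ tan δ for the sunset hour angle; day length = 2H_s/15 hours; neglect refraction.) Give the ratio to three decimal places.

0.968

A: H_s = arccos(−tan -21.4° · tan 2.4°) = 89.06°, so 2H_s/15 = 11.8747 h.
B: H_s = arccos(−tan 20.1° · tan 5.4°) = 91.98°, so 2H_s/15 = 12.2640 h.
Ratio A/B = 11.8747 / 12.2640 = 0.9683.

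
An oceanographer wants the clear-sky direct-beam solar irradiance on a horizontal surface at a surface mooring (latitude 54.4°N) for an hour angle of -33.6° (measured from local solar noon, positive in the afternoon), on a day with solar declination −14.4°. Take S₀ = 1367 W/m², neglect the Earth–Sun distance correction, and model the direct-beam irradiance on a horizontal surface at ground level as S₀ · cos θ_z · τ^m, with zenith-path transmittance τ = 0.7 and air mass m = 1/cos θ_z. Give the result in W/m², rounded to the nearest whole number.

cos θ_z = sin φ sin δ + cos φ cos δ cos H = (0.8131)(-0.2487) + (0.5821)(0.9686)(0.8329) = 0.2674.
Air mass m = 1/cos θ_z = 1/0.2674 = 3.740; τ^m = 0.7^3.740 = 0.2634.
Surface direct beam = 1367 × 0.2674 × 0.2634 = 96.28 W/m².

96 W/m²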